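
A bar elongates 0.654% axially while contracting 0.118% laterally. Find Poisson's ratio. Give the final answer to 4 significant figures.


nu = -epsilon_lat / epsilon_axial
Lateral strain is contraction (negative), so using magnitudes:
nu = 0.118 / 0.654
nu = 0.1804


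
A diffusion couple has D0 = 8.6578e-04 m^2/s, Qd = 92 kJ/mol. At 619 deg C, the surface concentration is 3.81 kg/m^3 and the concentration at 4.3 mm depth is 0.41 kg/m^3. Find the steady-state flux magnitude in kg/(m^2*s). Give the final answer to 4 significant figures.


Step 1: D = D0 * exp(-Qd/(R*T))
T = 619 + 273.15 = 892.15 K
D = 8.6578e-04 * exp(-92e3 / (8.314 * 892.15)) = 3.55377e-09 m^2/s
Step 2: J = D * (C1 - C2) / dx
J = 3.55377e-09 * (3.81 - 0.41) / 4.3e-03
J = 2.81e-06 kg/(m^2*s)


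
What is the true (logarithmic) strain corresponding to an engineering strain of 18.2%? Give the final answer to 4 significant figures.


epsilon_true = ln(1 + epsilon_eng)
epsilon_true = ln(1 + 0.182)
epsilon_true = 0.1672


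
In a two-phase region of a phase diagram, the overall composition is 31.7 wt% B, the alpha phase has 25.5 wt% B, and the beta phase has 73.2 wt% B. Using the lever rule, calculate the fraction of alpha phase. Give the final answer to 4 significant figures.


f_alpha = (C_beta - C0) / (C_beta - C_alpha)
f_alpha = (73.2 - 31.7) / (73.2 - 25.5)
f_alpha = 0.87


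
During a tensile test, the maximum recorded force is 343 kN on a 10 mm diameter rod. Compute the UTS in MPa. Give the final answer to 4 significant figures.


A0 = pi*(d/2)^2 = pi*(10/2)^2 = 78.5398 mm^2
UTS = F_max / A0 = 343*1000 / 78.5398
UTS = 4367 MPa


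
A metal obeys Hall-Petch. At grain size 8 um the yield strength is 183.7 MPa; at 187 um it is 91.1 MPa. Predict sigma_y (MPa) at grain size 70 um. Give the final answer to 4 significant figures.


sigma_y = sigma0 + k / sqrt(d)
1/sqrt(d1) = 1/sqrt(8e-06) = 353.553;  1/sqrt(d2) = 73.1272
k = (sigma1 - sigma2) / (1/sqrt(d1) - 1/sqrt(d2)) = (183.7 - 91.1) / (353.553 - 73.1272) = 0.330212 MPa*m^0.5
sigma0 = sigma1 - k/sqrt(d1) = 183.7 - 0.330212*353.553 = 66.9525 MPa
sigma_y(d3) = 66.9525 + 0.330212 / sqrt(7e-05) = 106.4 MPa


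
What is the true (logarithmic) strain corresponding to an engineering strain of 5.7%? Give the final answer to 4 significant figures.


epsilon_true = ln(1 + epsilon_eng)
epsilon_true = ln(1 + 0.057)
epsilon_true = 0.05543


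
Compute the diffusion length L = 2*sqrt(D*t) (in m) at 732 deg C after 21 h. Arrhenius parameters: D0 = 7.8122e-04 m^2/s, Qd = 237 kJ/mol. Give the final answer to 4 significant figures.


Step 1: D = D0 * exp(-Qd/(R*T))
T = 1005.15 K
D = 7.8122e-04 * exp(-237e3 / (8.314 * 1005.15)) = 3.76831e-16 m^2/s
Step 2: L = 2*sqrt(D*t)
t = 21 h = 75600 s
L = 2*sqrt(3.76831e-16 * 75600) = 1.067e-05 m


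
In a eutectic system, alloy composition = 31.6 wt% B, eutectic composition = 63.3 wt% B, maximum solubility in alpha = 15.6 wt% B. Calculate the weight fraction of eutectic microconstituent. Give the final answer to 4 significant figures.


f_primary = (C_e - C0) / (C_e - C_alpha_max)
f_primary = (63.3 - 31.6) / (63.3 - 15.6)
f_primary = 0.66457
f_eutectic = 1 - 0.66457 = 0.3354


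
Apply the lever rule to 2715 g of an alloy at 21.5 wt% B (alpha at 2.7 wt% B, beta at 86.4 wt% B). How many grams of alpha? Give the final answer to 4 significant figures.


f_alpha = (C_beta - C0) / (C_beta - C_alpha)
f_alpha = (86.4 - 21.5) / (86.4 - 2.7) = 0.775388
m_alpha = f_alpha * m_total = 0.775388 * 2715 = 2105 g


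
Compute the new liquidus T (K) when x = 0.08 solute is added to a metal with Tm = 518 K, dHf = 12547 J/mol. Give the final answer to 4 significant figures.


dT = R*Tm^2*x / dHf
dT = 8.314 * 518^2 * 0.08 / 12547
dT = 14.2239 K
T_new = 518 - 14.2239 = 503.8 K


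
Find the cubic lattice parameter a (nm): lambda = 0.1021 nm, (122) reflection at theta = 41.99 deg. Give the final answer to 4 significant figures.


d = lambda / (2*sin(theta))
d = 0.1021 / (2*sin(41.99 deg))
d = 0.0763078 nm
a = d * sqrt(h^2+k^2+l^2) = 0.0763078 * sqrt(9)
a = 0.2289 nm


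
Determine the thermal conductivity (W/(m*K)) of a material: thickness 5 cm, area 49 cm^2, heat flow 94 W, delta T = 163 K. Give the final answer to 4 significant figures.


k = Q*L / (A*dT)
L = 0.05 m, A = 4.9e-03 m^2
k = 94 * 0.05 / (4.9e-03 * 163)
k = 5.885 W/(m*K)


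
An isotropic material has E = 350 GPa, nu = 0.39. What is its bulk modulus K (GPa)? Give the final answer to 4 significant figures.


K = E / (3*(1-2*nu))
K = 350 / (3*(1-2*0.39))
K = 530.3 GPa


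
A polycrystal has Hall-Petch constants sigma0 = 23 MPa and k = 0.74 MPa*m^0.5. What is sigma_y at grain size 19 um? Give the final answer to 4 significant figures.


sigma_y = sigma0 + k / sqrt(d)
d = 19 um = 1.9e-05 m
sigma_y = 23 + 0.74 / sqrt(1.9e-05)
sigma_y = 192.8 MPa


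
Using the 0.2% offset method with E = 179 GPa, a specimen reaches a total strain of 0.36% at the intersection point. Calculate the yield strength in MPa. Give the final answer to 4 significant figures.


Offset strain = 0.002
Elastic strain at yield = total_strain - offset = 3.6e-03 - 0.002 = 1.6e-03
sigma_y = E * elastic_strain = 179000 * 1.6e-03
sigma_y = 286.4 MPa


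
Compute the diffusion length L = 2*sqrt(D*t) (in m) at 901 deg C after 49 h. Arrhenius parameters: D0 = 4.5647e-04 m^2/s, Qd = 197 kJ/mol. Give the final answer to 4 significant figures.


Step 1: D = D0 * exp(-Qd/(R*T))
T = 1174.15 K
D = 4.5647e-04 * exp(-197e3 / (8.314 * 1174.15)) = 7.8545e-13 m^2/s
Step 2: L = 2*sqrt(D*t)
t = 49 h = 176400 s
L = 2*sqrt(7.8545e-13 * 176400) = 7.445e-04 m


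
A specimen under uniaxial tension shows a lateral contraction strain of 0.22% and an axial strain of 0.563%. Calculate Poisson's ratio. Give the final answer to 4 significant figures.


nu = -epsilon_lat / epsilon_axial
Lateral strain is contraction (negative), so using magnitudes:
nu = 0.22 / 0.563
nu = 0.3908


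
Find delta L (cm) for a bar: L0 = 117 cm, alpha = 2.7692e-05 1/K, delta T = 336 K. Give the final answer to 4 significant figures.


dL = L0 * alpha * dT
dL = 117 * 2.7692e-05 * 336
dL = 1.089 cm


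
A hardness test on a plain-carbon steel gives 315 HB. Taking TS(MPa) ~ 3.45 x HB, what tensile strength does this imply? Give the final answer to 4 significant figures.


TS (MPa) = 3.45 * HB
TS = 3.45 * 315
TS = 1087 MPa


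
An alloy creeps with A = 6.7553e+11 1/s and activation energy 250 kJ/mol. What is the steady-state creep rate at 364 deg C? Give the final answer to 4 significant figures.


rate = A * exp(-Q / (R*T))
T = 364 + 273.15 = 637.15 K
rate = 6.7553e+11 * exp(-250e3 / (8.314 * 637.15))
rate = 2.155e-09 1/s


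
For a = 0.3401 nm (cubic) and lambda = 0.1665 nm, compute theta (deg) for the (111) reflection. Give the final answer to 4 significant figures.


d = a / sqrt(h^2+k^2+l^2)
d = 0.3401 / sqrt(3) = 0.196357 nm
lambda = 2*d*sin(theta)  =>  sin(theta) = lambda / (2*d)
sin(theta) = 0.1665 / (2 * 0.196357) = 0.423973
theta = 25.09 deg


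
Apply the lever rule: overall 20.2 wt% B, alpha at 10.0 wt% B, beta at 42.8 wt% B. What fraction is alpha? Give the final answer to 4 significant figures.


f_alpha = (C_beta - C0) / (C_beta - C_alpha)
f_alpha = (42.8 - 20.2) / (42.8 - 10.0)
f_alpha = 0.689


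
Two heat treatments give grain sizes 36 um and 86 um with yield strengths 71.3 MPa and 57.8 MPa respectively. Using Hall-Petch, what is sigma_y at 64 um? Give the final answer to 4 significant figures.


sigma_y = sigma0 + k / sqrt(d)
1/sqrt(d1) = 1/sqrt(3.6e-05) = 166.667;  1/sqrt(d2) = 107.833
k = (sigma1 - sigma2) / (1/sqrt(d1) - 1/sqrt(d2)) = (71.3 - 57.8) / (166.667 - 107.833) = 0.22946 MPa*m^0.5
sigma0 = sigma1 - k/sqrt(d1) = 71.3 - 0.22946*166.667 = 33.0567 MPa
sigma_y(d3) = 33.0567 + 0.22946 / sqrt(6.4e-05) = 61.74 MPa


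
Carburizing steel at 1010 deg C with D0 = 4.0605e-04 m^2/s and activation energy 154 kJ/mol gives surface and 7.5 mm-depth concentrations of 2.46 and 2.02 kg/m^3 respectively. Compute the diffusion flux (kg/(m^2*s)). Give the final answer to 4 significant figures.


Step 1: D = D0 * exp(-Qd/(R*T))
T = 1010 + 273.15 = 1283.15 K
D = 4.0605e-04 * exp(-154e3 / (8.314 * 1283.15)) = 2.18424e-10 m^2/s
Step 2: J = D * (C1 - C2) / dx
J = 2.18424e-10 * (2.46 - 2.02) / 7.5e-03
J = 1.281e-08 kg/(m^2*s)


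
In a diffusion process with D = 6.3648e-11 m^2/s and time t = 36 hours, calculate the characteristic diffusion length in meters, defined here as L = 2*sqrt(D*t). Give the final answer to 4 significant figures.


t = 36 hr = 129600 s
Diffusion length = 2*sqrt(D*t)
= 2*sqrt(6.3648e-11 * 129600)
= 5.744e-03 m


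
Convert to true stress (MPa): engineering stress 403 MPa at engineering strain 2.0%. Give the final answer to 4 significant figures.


sigma_true = sigma_eng * (1 + epsilon_eng)
sigma_true = 403 * (1 + 0.02)
sigma_true = 411.1 MPa


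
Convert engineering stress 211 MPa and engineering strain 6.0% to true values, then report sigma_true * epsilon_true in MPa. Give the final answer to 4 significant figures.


sigma_true = sigma_eng * (1 + epsilon_eng)
sigma_true = 211 * (1 + 0.06) = 223.66 MPa
epsilon_true = ln(1 + epsilon_eng)
epsilon_true = ln(1 + 0.06) = 0.0582689
sigma_true * epsilon_true = 223.66 * 0.0582689 = 13.03 MPa


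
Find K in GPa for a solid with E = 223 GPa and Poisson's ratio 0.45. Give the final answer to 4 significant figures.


K = E / (3*(1-2*nu))
K = 223 / (3*(1-2*0.45))
K = 743.3 GPa


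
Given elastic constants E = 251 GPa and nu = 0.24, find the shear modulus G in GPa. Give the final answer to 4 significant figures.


G = E / (2*(1+nu))
G = 251 / (2*(1+0.24))
G = 101.2 GPa


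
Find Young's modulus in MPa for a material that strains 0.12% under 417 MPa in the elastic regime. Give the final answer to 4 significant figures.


E = sigma / epsilon
epsilon = 0.12% = 1.2e-03
E = 417 / 1.2e-03
E = 347500 MPa


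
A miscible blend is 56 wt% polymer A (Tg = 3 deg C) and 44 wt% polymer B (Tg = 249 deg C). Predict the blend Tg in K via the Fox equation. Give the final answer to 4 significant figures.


1/Tg = w1/Tg1 + w2/Tg2 (in Kelvin)
Tg1 = 276.15 K, Tg2 = 522.15 K
1/Tg = 0.56/276.15 + 0.44/522.15
Tg = 348.4 K


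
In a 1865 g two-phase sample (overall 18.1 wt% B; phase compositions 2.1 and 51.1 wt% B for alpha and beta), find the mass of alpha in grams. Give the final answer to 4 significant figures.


f_alpha = (C_beta - C0) / (C_beta - C_alpha)
f_alpha = (51.1 - 18.1) / (51.1 - 2.1) = 0.673469
m_alpha = f_alpha * m_total = 0.673469 * 1865 = 1256 g


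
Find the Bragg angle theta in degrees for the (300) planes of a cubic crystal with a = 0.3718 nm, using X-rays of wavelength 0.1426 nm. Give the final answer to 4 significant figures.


d = a / sqrt(h^2+k^2+l^2)
d = 0.3718 / sqrt(9) = 0.123933 nm
lambda = 2*d*sin(theta)  =>  sin(theta) = lambda / (2*d)
sin(theta) = 0.1426 / (2 * 0.123933) = 0.575309
theta = 35.12 deg


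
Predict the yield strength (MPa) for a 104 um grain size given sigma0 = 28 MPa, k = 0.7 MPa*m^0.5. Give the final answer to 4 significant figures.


sigma_y = sigma0 + k / sqrt(d)
d = 104 um = 1.04e-04 m
sigma_y = 28 + 0.7 / sqrt(1.04e-04)
sigma_y = 96.64 MPa


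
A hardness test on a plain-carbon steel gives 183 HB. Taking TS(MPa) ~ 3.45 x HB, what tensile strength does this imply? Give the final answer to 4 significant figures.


TS (MPa) = 3.45 * HB
TS = 3.45 * 183
TS = 631.4 MPa


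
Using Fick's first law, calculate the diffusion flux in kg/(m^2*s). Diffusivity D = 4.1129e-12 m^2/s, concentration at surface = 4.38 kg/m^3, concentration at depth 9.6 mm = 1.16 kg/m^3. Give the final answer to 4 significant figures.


J = -D * (dC/dx) = D * (C1 - C2) / dx
J = 4.1129e-12 * (4.38 - 1.16) / 9.6e-03
J = 1.38e-09 kg/(m^2*s)


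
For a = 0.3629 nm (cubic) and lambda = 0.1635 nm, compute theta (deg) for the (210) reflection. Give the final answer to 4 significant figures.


d = a / sqrt(h^2+k^2+l^2)
d = 0.3629 / sqrt(5) = 0.162294 nm
lambda = 2*d*sin(theta)  =>  sin(theta) = lambda / (2*d)
sin(theta) = 0.1635 / (2 * 0.162294) = 0.503716
theta = 30.25 deg


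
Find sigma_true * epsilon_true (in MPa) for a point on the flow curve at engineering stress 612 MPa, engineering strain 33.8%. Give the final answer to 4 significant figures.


sigma_true = sigma_eng * (1 + epsilon_eng)
sigma_true = 612 * (1 + 0.338) = 818.856 MPa
epsilon_true = ln(1 + epsilon_eng)
epsilon_true = ln(1 + 0.338) = 0.291176
sigma_true * epsilon_true = 818.856 * 0.291176 = 238.4 MPa


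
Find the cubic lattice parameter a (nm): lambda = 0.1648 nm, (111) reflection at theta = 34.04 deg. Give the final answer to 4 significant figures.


d = lambda / (2*sin(theta))
d = 0.1648 / (2*sin(34.04 deg))
d = 0.147203 nm
a = d * sqrt(h^2+k^2+l^2) = 0.147203 * sqrt(3)
a = 0.255 nm


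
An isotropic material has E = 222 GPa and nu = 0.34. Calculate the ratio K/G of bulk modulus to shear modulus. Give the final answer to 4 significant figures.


G = E / (2*(1+nu))
G = 222 / (2*(1+0.34)) = 82.8358 GPa
K = E / (3*(1-2*nu))
K = 222 / (3*(1-2*0.34)) = 231.25 GPa
K/G = 231.25 / 82.8358 = 2.792


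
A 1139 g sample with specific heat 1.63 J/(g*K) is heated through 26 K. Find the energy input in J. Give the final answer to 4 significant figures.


Q = m * cp * dT
Q = 1139 * 1.63 * 26
Q = 48270 J


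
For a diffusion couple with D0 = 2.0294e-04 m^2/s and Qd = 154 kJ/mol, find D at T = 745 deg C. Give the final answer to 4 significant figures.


D = D0 * exp(-Qd / (R*T))
T = 1018.15 K
D = 2.0294e-04 * exp(-154e3 / (8.314 * 1018.15))
D = 2.549e-12 m^2/s


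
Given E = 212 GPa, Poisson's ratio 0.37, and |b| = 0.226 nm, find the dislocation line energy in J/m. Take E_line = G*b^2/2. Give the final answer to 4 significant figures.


Step 1: G = E / (2*(1+nu))
G = 212 / (2*(1+0.37)) = 77.3723 GPa = 7.73723e+10 Pa
Step 2: E_line = G*b^2/2
b = 0.226 nm = 2.26e-10 m
E_line = 0.5 * 7.73723e+10 * (2.26e-10)^2 = 1.976e-09 J/m


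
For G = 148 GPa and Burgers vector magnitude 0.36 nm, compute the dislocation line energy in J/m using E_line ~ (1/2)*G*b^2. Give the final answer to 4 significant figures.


E = G*b^2/2
b = 0.36 nm = 3.6e-10 m
G = 148 GPa = 1.48e+11 Pa
E = 0.5 * 1.48e+11 * (3.6e-10)^2
E = 9.59e-09 J/m


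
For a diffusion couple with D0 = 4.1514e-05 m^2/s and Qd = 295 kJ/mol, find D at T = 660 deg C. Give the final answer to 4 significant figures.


D = D0 * exp(-Qd / (R*T))
T = 933.15 K
D = 4.1514e-05 * exp(-295e3 / (8.314 * 933.15))
D = 1.272e-21 m^2/s


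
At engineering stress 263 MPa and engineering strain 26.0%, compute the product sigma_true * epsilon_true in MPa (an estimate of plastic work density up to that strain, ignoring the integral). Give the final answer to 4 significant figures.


sigma_true = sigma_eng * (1 + epsilon_eng)
sigma_true = 263 * (1 + 0.26) = 331.38 MPa
epsilon_true = ln(1 + epsilon_eng)
epsilon_true = ln(1 + 0.26) = 0.231112
sigma_true * epsilon_true = 331.38 * 0.231112 = 76.59 MPa


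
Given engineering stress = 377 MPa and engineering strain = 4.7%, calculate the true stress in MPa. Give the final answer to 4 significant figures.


sigma_true = sigma_eng * (1 + epsilon_eng)
sigma_true = 377 * (1 + 0.047)
sigma_true = 394.7 MPa


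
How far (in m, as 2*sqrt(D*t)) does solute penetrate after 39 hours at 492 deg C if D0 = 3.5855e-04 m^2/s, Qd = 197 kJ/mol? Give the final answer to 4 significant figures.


Step 1: D = D0 * exp(-Qd/(R*T))
T = 765.15 K
D = 3.5855e-04 * exp(-197e3 / (8.314 * 765.15)) = 1.27476e-17 m^2/s
Step 2: L = 2*sqrt(D*t)
t = 39 h = 140400 s
L = 2*sqrt(1.27476e-17 * 140400) = 2.676e-06 m


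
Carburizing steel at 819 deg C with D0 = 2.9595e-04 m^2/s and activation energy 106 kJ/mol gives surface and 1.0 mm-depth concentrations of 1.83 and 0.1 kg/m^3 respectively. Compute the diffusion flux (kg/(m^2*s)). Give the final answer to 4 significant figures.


Step 1: D = D0 * exp(-Qd/(R*T))
T = 819 + 273.15 = 1092.15 K
D = 2.9595e-04 * exp(-106e3 / (8.314 * 1092.15)) = 2.51963e-09 m^2/s
Step 2: J = D * (C1 - C2) / dx
J = 2.51963e-09 * (1.83 - 0.1) / 1e-03
J = 4.359e-06 kg/(m^2*s)


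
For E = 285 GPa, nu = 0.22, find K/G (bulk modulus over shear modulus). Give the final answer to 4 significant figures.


G = E / (2*(1+nu))
G = 285 / (2*(1+0.22)) = 116.803 GPa
K = E / (3*(1-2*nu))
K = 285 / (3*(1-2*0.22)) = 169.643 GPa
K/G = 169.643 / 116.803 = 1.452


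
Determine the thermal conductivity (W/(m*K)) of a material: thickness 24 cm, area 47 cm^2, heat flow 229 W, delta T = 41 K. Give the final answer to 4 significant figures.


k = Q*L / (A*dT)
L = 0.24 m, A = 4.7e-03 m^2
k = 229 * 0.24 / (4.7e-03 * 41)
k = 285.2 W/(m*K)


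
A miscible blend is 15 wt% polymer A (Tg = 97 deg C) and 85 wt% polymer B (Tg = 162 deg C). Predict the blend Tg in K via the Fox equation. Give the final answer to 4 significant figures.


1/Tg = w1/Tg1 + w2/Tg2 (in Kelvin)
Tg1 = 370.15 K, Tg2 = 435.15 K
1/Tg = 0.15/370.15 + 0.85/435.15
Tg = 424 K


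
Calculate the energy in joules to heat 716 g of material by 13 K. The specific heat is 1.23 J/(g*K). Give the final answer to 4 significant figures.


Q = m * cp * dT
Q = 716 * 1.23 * 13
Q = 11450 J


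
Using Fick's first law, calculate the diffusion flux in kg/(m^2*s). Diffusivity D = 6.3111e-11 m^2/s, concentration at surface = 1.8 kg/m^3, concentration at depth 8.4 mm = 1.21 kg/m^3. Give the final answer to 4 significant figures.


J = -D * (dC/dx) = D * (C1 - C2) / dx
J = 6.3111e-11 * (1.8 - 1.21) / 8.4e-03
J = 4.433e-09 kg/(m^2*s)


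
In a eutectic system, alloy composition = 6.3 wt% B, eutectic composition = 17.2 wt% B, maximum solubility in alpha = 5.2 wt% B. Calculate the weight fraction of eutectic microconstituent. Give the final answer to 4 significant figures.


f_primary = (C_e - C0) / (C_e - C_alpha_max)
f_primary = (17.2 - 6.3) / (17.2 - 5.2)
f_primary = 0.908333
f_eutectic = 1 - 0.908333 = 0.09167


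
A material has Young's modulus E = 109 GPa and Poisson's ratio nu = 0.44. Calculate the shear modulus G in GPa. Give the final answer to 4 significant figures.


G = E / (2*(1+nu))
G = 109 / (2*(1+0.44))
G = 37.85 GPa


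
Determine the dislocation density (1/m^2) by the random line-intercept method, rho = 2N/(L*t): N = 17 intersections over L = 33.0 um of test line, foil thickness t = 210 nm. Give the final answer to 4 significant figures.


rho = 2N / (L * t)
L = 33.0 um = 3.3e-05 m, t = 210 nm = 2.1e-07 m
rho = 2 * 17 / (3.3e-05 * 2.1e-07)
rho = 4.906e+12 1/m^2


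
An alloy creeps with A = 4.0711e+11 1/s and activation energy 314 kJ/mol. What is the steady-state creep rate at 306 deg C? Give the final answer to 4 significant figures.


rate = A * exp(-Q / (R*T))
T = 306 + 273.15 = 579.15 K
rate = 4.0711e+11 * exp(-314e3 / (8.314 * 579.15))
rate = 1.943e-17 1/s


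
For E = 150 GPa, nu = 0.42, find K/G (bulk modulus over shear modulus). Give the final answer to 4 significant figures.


G = E / (2*(1+nu))
G = 150 / (2*(1+0.42)) = 52.8169 GPa
K = E / (3*(1-2*nu))
K = 150 / (3*(1-2*0.42)) = 312.5 GPa
K/G = 312.5 / 52.8169 = 5.917


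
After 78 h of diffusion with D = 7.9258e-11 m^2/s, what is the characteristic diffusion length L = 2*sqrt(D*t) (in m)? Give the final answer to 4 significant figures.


t = 78 hr = 280800 s
Diffusion length = 2*sqrt(D*t)
= 2*sqrt(7.9258e-11 * 280800)
= 9.435e-03 m


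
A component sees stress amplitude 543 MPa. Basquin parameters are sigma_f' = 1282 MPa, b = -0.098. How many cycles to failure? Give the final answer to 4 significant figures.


sigma_a = sigma_f' * (2*Nf)^b
2*Nf = (sigma_a / sigma_f')^(1/b)
2*Nf = (543 / 1282)^(1/-0.098)
2*Nf = 6412.43
Nf = 3206 cycles


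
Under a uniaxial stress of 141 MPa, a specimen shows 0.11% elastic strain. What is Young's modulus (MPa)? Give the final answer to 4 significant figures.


E = sigma / epsilon
epsilon = 0.11% = 1.1e-03
E = 141 / 1.1e-03
E = 128200 MPa


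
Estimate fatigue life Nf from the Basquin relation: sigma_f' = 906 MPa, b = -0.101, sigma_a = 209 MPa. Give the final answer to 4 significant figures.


sigma_a = sigma_f' * (2*Nf)^b
2*Nf = (sigma_a / sigma_f')^(1/b)
2*Nf = (209 / 906)^(1/-0.101)
2*Nf = 2.02652e+06
Nf = 1.013e+06 cycles


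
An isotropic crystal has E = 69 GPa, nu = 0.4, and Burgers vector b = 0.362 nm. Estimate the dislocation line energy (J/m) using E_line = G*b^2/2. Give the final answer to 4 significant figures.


Step 1: G = E / (2*(1+nu))
G = 69 / (2*(1+0.4)) = 24.6429 GPa = 2.46429e+10 Pa
Step 2: E_line = G*b^2/2
b = 0.362 nm = 3.62e-10 m
E_line = 0.5 * 2.46429e+10 * (3.62e-10)^2 = 1.615e-09 J/m


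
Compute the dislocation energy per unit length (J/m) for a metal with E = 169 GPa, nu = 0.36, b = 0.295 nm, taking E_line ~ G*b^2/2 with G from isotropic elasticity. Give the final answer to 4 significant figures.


Step 1: G = E / (2*(1+nu))
G = 169 / (2*(1+0.36)) = 62.1324 GPa = 6.21324e+10 Pa
Step 2: E_line = G*b^2/2
b = 0.295 nm = 2.95e-10 m
E_line = 0.5 * 6.21324e+10 * (2.95e-10)^2 = 2.704e-09 J/m


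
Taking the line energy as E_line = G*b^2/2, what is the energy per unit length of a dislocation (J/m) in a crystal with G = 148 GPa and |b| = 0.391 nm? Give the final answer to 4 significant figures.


E = G*b^2/2
b = 0.391 nm = 3.91e-10 m
G = 148 GPa = 1.48e+11 Pa
E = 0.5 * 1.48e+11 * (3.91e-10)^2
E = 1.131e-08 J/m


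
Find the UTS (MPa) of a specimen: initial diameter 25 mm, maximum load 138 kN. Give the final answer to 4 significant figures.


A0 = pi*(d/2)^2 = pi*(25/2)^2 = 490.874 mm^2
UTS = F_max / A0 = 138*1000 / 490.874
UTS = 281.1 MPa


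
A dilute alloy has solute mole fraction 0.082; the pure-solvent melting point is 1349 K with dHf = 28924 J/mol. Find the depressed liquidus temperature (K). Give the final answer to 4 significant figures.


dT = R*Tm^2*x / dHf
dT = 8.314 * 1349^2 * 0.082 / 28924
dT = 42.8933 K
T_new = 1349 - 42.8933 = 1306 K


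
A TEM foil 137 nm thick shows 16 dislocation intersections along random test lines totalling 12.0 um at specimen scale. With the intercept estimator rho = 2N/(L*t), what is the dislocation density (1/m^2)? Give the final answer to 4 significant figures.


rho = 2N / (L * t)
L = 12.0 um = 1.2e-05 m, t = 137 nm = 1.37e-07 m
rho = 2 * 16 / (1.2e-05 * 1.37e-07)
rho = 1.946e+13 1/m^2


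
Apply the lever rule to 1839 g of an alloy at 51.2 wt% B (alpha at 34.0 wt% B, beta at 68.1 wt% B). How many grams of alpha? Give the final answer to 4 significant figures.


f_alpha = (C_beta - C0) / (C_beta - C_alpha)
f_alpha = (68.1 - 51.2) / (68.1 - 34.0) = 0.495601
m_alpha = f_alpha * m_total = 0.495601 * 1839 = 911.4 g


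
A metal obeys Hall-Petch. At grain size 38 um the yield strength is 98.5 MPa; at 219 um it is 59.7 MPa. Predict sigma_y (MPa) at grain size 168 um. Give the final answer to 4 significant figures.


sigma_y = sigma0 + k / sqrt(d)
1/sqrt(d1) = 1/sqrt(3.8e-05) = 162.221;  1/sqrt(d2) = 67.5737
k = (sigma1 - sigma2) / (1/sqrt(d1) - 1/sqrt(d2)) = (98.5 - 59.7) / (162.221 - 67.5737) = 0.409941 MPa*m^0.5
sigma0 = sigma1 - k/sqrt(d1) = 98.5 - 0.409941*162.221 = 31.9987 MPa
sigma_y(d3) = 31.9987 + 0.409941 / sqrt(1.68e-04) = 63.63 MPa


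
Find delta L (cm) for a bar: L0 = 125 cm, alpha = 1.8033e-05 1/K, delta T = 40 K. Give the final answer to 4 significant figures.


dL = L0 * alpha * dT
dL = 125 * 1.8033e-05 * 40
dL = 0.09017 cm


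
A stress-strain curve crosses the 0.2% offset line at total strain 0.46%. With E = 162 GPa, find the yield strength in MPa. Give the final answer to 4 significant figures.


Offset strain = 0.002
Elastic strain at yield = total_strain - offset = 4.6e-03 - 0.002 = 2.6e-03
sigma_y = E * elastic_strain = 162000 * 2.6e-03
sigma_y = 421.2 MPa


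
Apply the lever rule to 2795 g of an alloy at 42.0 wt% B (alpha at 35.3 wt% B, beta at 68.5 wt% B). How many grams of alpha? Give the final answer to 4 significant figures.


f_alpha = (C_beta - C0) / (C_beta - C_alpha)
f_alpha = (68.5 - 42.0) / (68.5 - 35.3) = 0.798193
m_alpha = f_alpha * m_total = 0.798193 * 2795 = 2231 g


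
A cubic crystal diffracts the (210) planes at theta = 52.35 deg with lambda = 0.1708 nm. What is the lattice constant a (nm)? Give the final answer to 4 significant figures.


d = lambda / (2*sin(theta))
d = 0.1708 / (2*sin(52.35 deg))
d = 0.107861 nm
a = d * sqrt(h^2+k^2+l^2) = 0.107861 * sqrt(5)
a = 0.2412 nm


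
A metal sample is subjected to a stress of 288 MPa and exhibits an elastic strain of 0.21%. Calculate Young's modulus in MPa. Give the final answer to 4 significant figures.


E = sigma / epsilon
epsilon = 0.21% = 2.1e-03
E = 288 / 2.1e-03
E = 137100 MPa


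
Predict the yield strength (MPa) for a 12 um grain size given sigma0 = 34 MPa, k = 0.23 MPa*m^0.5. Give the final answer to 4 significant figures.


sigma_y = sigma0 + k / sqrt(d)
d = 12 um = 1.2e-05 m
sigma_y = 34 + 0.23 / sqrt(1.2e-05)
sigma_y = 100.4 MPa


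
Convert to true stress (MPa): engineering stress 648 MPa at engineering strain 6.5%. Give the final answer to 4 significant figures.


sigma_true = sigma_eng * (1 + epsilon_eng)
sigma_true = 648 * (1 + 0.065)
sigma_true = 690.1 MPa


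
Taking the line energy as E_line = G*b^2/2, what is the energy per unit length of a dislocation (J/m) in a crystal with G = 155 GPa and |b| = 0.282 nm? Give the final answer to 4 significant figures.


E = G*b^2/2
b = 0.282 nm = 2.82e-10 m
G = 155 GPa = 1.55e+11 Pa
E = 0.5 * 1.55e+11 * (2.82e-10)^2
E = 6.163e-09 J/m


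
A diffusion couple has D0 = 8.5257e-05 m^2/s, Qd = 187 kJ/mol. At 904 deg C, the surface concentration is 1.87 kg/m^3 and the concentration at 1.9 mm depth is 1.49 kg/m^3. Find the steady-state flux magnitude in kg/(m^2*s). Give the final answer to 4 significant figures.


Step 1: D = D0 * exp(-Qd/(R*T))
T = 904 + 273.15 = 1177.15 K
D = 8.5257e-05 * exp(-187e3 / (8.314 * 1177.15)) = 4.29068e-13 m^2/s
Step 2: J = D * (C1 - C2) / dx
J = 4.29068e-13 * (1.87 - 1.49) / 1.9e-03
J = 8.581e-11 kg/(m^2*s)


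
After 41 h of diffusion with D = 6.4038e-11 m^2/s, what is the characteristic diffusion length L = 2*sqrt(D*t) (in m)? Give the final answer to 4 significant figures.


t = 41 hr = 147600 s
Diffusion length = 2*sqrt(D*t)
= 2*sqrt(6.4038e-11 * 147600)
= 6.149e-03 m


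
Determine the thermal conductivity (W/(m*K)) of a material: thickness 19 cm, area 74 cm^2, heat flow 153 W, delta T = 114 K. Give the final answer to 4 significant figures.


k = Q*L / (A*dT)
L = 0.19 m, A = 7.4e-03 m^2
k = 153 * 0.19 / (7.4e-03 * 114)
k = 34.46 W/(m*K)


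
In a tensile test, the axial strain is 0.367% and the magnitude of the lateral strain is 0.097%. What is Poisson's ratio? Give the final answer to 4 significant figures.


nu = -epsilon_lat / epsilon_axial
Lateral strain is contraction (negative), so using magnitudes:
nu = 0.097 / 0.367
nu = 0.2643


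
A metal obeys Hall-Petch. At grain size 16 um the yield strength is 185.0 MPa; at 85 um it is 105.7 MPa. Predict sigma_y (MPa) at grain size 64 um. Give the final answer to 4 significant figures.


sigma_y = sigma0 + k / sqrt(d)
1/sqrt(d1) = 1/sqrt(1.6e-05) = 250;  1/sqrt(d2) = 108.465
k = (sigma1 - sigma2) / (1/sqrt(d1) - 1/sqrt(d2)) = (185.0 - 105.7) / (250 - 108.465) = 0.560286 MPa*m^0.5
sigma0 = sigma1 - k/sqrt(d1) = 185.0 - 0.560286*250 = 44.9284 MPa
sigma_y(d3) = 44.9284 + 0.560286 / sqrt(6.4e-05) = 115 MPa


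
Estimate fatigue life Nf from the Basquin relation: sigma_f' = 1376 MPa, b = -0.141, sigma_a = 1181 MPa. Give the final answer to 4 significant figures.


sigma_a = sigma_f' * (2*Nf)^b
2*Nf = (sigma_a / sigma_f')^(1/b)
2*Nf = (1181 / 1376)^(1/-0.141)
2*Nf = 2.95596
Nf = 1.478 cycles


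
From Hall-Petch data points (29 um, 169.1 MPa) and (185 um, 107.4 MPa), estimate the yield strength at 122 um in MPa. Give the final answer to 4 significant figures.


sigma_y = sigma0 + k / sqrt(d)
1/sqrt(d1) = 1/sqrt(2.9e-05) = 185.695;  1/sqrt(d2) = 73.5215
k = (sigma1 - sigma2) / (1/sqrt(d1) - 1/sqrt(d2)) = (169.1 - 107.4) / (185.695 - 73.5215) = 0.550039 MPa*m^0.5
sigma0 = sigma1 - k/sqrt(d1) = 169.1 - 0.550039*185.695 = 66.9603 MPa
sigma_y(d3) = 66.9603 + 0.550039 / sqrt(1.22e-04) = 116.8 MPa


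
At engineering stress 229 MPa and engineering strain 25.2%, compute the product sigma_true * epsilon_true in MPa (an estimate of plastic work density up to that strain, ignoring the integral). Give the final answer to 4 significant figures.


sigma_true = sigma_eng * (1 + epsilon_eng)
sigma_true = 229 * (1 + 0.252) = 286.708 MPa
epsilon_true = ln(1 + epsilon_eng)
epsilon_true = ln(1 + 0.252) = 0.224742
sigma_true * epsilon_true = 286.708 * 0.224742 = 64.44 MPa


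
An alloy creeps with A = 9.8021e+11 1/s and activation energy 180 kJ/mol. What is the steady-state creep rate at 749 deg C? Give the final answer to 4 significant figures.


rate = A * exp(-Q / (R*T))
T = 749 + 273.15 = 1022.15 K
rate = 9.8021e+11 * exp(-180e3 / (8.314 * 1022.15))
rate = 620.2 1/s


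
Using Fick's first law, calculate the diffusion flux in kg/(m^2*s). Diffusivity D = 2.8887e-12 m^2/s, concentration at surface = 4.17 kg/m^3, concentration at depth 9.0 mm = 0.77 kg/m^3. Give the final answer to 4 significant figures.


J = -D * (dC/dx) = D * (C1 - C2) / dx
J = 2.8887e-12 * (4.17 - 0.77) / 9e-03
J = 1.091e-09 kg/(m^2*s)


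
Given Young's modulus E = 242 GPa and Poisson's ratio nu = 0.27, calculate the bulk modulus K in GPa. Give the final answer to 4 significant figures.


K = E / (3*(1-2*nu))
K = 242 / (3*(1-2*0.27))
K = 175.4 GPa


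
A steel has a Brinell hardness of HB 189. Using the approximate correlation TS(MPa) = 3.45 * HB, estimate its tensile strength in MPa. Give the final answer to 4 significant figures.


TS (MPa) = 3.45 * HB
TS = 3.45 * 189
TS = 652.1 MPa


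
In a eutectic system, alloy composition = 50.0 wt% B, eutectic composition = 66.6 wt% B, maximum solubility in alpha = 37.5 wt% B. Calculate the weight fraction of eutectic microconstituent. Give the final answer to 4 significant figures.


f_primary = (C_e - C0) / (C_e - C_alpha_max)
f_primary = (66.6 - 50.0) / (66.6 - 37.5)
f_primary = 0.570447
f_eutectic = 1 - 0.570447 = 0.4296


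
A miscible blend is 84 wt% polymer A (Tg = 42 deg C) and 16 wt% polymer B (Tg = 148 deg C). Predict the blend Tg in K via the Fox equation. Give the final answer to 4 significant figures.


1/Tg = w1/Tg1 + w2/Tg2 (in Kelvin)
Tg1 = 315.15 K, Tg2 = 421.15 K
1/Tg = 0.84/315.15 + 0.16/421.15
Tg = 328.4 K


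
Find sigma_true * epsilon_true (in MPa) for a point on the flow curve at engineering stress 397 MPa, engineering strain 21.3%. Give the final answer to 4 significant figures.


sigma_true = sigma_eng * (1 + epsilon_eng)
sigma_true = 397 * (1 + 0.213) = 481.561 MPa
epsilon_true = ln(1 + epsilon_eng)
epsilon_true = ln(1 + 0.213) = 0.193097
sigma_true * epsilon_true = 481.561 * 0.193097 = 92.99 MPa


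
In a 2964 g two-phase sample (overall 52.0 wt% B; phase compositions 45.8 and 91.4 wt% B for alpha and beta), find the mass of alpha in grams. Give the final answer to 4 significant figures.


f_alpha = (C_beta - C0) / (C_beta - C_alpha)
f_alpha = (91.4 - 52.0) / (91.4 - 45.8) = 0.864035
m_alpha = f_alpha * m_total = 0.864035 * 2964 = 2561 g


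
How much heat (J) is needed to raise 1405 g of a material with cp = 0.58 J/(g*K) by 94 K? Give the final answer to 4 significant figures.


Q = m * cp * dT
Q = 1405 * 0.58 * 94
Q = 76600 J


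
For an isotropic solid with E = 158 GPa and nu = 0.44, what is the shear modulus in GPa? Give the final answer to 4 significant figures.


G = E / (2*(1+nu))
G = 158 / (2*(1+0.44))
G = 54.86 GPa


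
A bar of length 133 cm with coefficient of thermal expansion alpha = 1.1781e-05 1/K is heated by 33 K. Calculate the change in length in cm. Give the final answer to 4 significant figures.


dL = L0 * alpha * dT
dL = 133 * 1.1781e-05 * 33
dL = 0.05171 cm


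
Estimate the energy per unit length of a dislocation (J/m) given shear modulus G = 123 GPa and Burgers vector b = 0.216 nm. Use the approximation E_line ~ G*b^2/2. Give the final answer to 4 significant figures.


E = G*b^2/2
b = 0.216 nm = 2.16e-10 m
G = 123 GPa = 1.23e+11 Pa
E = 0.5 * 1.23e+11 * (2.16e-10)^2
E = 2.869e-09 J/m


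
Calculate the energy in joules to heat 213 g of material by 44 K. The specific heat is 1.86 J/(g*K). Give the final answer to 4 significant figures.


Q = m * cp * dT
Q = 213 * 1.86 * 44
Q = 17430 J


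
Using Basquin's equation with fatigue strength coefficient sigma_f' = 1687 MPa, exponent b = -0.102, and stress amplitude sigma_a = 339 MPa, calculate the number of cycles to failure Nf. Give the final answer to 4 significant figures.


sigma_a = sigma_f' * (2*Nf)^b
2*Nf = (sigma_a / sigma_f')^(1/b)
2*Nf = (339 / 1687)^(1/-0.102)
2*Nf = 6.79992e+06
Nf = 3.4e+06 cycles


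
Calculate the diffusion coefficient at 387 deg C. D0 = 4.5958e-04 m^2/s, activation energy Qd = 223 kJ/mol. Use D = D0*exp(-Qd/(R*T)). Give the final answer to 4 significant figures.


D = D0 * exp(-Qd / (R*T))
T = 660.15 K
D = 4.5958e-04 * exp(-223e3 / (8.314 * 660.15))
D = 1.039e-21 m^2/s


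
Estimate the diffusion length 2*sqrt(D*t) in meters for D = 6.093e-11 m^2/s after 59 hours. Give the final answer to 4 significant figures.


t = 59 hr = 212400 s
Diffusion length = 2*sqrt(D*t)
= 2*sqrt(6.093e-11 * 212400)
= 7.195e-03 m


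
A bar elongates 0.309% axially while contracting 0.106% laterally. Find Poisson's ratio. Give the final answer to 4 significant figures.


nu = -epsilon_lat / epsilon_axial
Lateral strain is contraction (negative), so using magnitudes:
nu = 0.106 / 0.309
nu = 0.343


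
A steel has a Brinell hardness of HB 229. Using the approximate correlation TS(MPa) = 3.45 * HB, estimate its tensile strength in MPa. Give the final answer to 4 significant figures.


TS (MPa) = 3.45 * HB
TS = 3.45 * 229
TS = 790.1 MPa


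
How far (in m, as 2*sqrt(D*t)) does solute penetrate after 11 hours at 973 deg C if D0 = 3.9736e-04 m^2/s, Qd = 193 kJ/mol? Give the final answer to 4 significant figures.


Step 1: D = D0 * exp(-Qd/(R*T))
T = 1246.15 K
D = 3.9736e-04 * exp(-193e3 / (8.314 * 1246.15)) = 3.2281e-12 m^2/s
Step 2: L = 2*sqrt(D*t)
t = 11 h = 39600 s
L = 2*sqrt(3.2281e-12 * 39600) = 7.151e-04 m


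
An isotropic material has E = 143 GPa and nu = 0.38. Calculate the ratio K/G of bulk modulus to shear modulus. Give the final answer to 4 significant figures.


G = E / (2*(1+nu))
G = 143 / (2*(1+0.38)) = 51.8116 GPa
K = E / (3*(1-2*nu))
K = 143 / (3*(1-2*0.38)) = 198.611 GPa
K/G = 198.611 / 51.8116 = 3.833


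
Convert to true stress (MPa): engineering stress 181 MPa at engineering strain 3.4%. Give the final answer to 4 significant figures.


sigma_true = sigma_eng * (1 + epsilon_eng)
sigma_true = 181 * (1 + 0.034)
sigma_true = 187.2 MPa


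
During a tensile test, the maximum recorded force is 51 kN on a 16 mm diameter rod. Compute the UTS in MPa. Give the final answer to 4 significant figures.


A0 = pi*(d/2)^2 = pi*(16/2)^2 = 201.062 mm^2
UTS = F_max / A0 = 51*1000 / 201.062
UTS = 253.7 MPa


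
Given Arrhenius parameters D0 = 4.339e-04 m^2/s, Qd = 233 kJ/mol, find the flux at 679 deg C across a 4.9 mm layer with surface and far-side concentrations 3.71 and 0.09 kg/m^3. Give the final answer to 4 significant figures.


Step 1: D = D0 * exp(-Qd/(R*T))
T = 679 + 273.15 = 952.15 K
D = 4.339e-04 * exp(-233e3 / (8.314 * 952.15)) = 7.15523e-17 m^2/s
Step 2: J = D * (C1 - C2) / dx
J = 7.15523e-17 * (3.71 - 0.09) / 4.9e-03
J = 5.286e-14 kg/(m^2*s)


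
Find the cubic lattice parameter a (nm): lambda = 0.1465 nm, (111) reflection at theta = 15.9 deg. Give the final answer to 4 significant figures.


d = lambda / (2*sin(theta))
d = 0.1465 / (2*sin(15.9 deg))
d = 0.267376 nm
a = d * sqrt(h^2+k^2+l^2) = 0.267376 * sqrt(3)
a = 0.4631 nm


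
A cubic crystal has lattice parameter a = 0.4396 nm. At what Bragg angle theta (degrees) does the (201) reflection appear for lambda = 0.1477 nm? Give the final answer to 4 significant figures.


d = a / sqrt(h^2+k^2+l^2)
d = 0.4396 / sqrt(5) = 0.196595 nm
lambda = 2*d*sin(theta)  =>  sin(theta) = lambda / (2*d)
sin(theta) = 0.1477 / (2 * 0.196595) = 0.375645
theta = 22.06 deg


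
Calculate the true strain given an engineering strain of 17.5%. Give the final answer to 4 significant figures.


epsilon_true = ln(1 + epsilon_eng)
epsilon_true = ln(1 + 0.175)
epsilon_true = 0.1613


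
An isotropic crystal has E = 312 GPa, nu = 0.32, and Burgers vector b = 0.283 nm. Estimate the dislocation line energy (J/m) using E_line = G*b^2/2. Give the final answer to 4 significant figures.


Step 1: G = E / (2*(1+nu))
G = 312 / (2*(1+0.32)) = 118.182 GPa = 1.18182e+11 Pa
Step 2: E_line = G*b^2/2
b = 0.283 nm = 2.83e-10 m
E_line = 0.5 * 1.18182e+11 * (2.83e-10)^2 = 4.733e-09 J/m


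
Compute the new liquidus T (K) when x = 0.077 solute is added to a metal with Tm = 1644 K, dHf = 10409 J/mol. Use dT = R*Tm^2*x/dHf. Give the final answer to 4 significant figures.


dT = R*Tm^2*x / dHf
dT = 8.314 * 1644^2 * 0.077 / 10409
dT = 166.225 K
T_new = 1644 - 166.225 = 1478 K


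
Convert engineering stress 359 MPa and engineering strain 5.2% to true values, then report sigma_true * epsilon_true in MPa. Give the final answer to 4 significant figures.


sigma_true = sigma_eng * (1 + epsilon_eng)
sigma_true = 359 * (1 + 0.052) = 377.668 MPa
epsilon_true = ln(1 + epsilon_eng)
epsilon_true = ln(1 + 0.052) = 0.0506931
sigma_true * epsilon_true = 377.668 * 0.0506931 = 19.15 MPa


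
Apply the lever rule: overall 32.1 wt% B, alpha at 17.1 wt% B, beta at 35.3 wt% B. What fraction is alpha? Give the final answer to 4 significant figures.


f_alpha = (C_beta - C0) / (C_beta - C_alpha)
f_alpha = (35.3 - 32.1) / (35.3 - 17.1)
f_alpha = 0.1758


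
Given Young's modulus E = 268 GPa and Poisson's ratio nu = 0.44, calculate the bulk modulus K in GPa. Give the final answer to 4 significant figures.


K = E / (3*(1-2*nu))
K = 268 / (3*(1-2*0.44))
K = 744.4 GPa


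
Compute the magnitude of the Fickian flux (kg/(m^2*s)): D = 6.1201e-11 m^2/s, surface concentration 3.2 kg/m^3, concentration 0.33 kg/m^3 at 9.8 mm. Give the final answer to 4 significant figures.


J = -D * (dC/dx) = D * (C1 - C2) / dx
J = 6.1201e-11 * (3.2 - 0.33) / 9.8e-03
J = 1.792e-08 kg/(m^2*s)


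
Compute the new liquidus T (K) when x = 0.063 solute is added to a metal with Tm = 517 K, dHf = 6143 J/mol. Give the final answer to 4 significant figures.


dT = R*Tm^2*x / dHf
dT = 8.314 * 517^2 * 0.063 / 6143
dT = 22.7904 K
T_new = 517 - 22.7904 = 494.2 K


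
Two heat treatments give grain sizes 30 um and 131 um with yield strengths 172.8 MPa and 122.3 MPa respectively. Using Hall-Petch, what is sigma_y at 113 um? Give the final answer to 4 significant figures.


sigma_y = sigma0 + k / sqrt(d)
1/sqrt(d1) = 1/sqrt(3e-05) = 182.574;  1/sqrt(d2) = 87.3704
k = (sigma1 - sigma2) / (1/sqrt(d1) - 1/sqrt(d2)) = (172.8 - 122.3) / (182.574 - 87.3704) = 0.530441 MPa*m^0.5
sigma0 = sigma1 - k/sqrt(d1) = 172.8 - 0.530441*182.574 = 75.9551 MPa
sigma_y(d3) = 75.9551 + 0.530441 / sqrt(1.13e-04) = 125.9 MPa


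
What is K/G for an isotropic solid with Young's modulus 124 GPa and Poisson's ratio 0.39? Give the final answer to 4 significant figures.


G = E / (2*(1+nu))
G = 124 / (2*(1+0.39)) = 44.6043 GPa
K = E / (3*(1-2*nu))
K = 124 / (3*(1-2*0.39)) = 187.879 GPa
K/G = 187.879 / 44.6043 = 4.212


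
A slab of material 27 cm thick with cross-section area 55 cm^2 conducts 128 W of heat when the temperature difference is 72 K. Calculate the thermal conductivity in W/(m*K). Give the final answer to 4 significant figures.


k = Q*L / (A*dT)
L = 0.27 m, A = 5.5e-03 m^2
k = 128 * 0.27 / (5.5e-03 * 72)
k = 87.27 W/(m*K)
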